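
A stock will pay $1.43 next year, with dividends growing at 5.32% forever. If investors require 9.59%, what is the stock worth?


Formula: P = D1 / (r - g)
Spread: r - g = 0.0959 - 0.0532 = 0.0427
Substituting: P = $1.43 / 0.0427
P = $33.49

$33.49


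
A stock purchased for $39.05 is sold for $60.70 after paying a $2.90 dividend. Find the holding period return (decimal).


Formula: HPR = (P1 - P0 + D) / P0
Gain: $60.70 - $39.05 + $2.90 = $24.55
HPR = $24.55 / $39.05 = 0.6287

0.6287


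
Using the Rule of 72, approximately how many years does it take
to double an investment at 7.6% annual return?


Formula: Years ≈ 72 / r
Substituting: Years ≈ 72 / 7.6
Years ≈ 9.5

9.5 years


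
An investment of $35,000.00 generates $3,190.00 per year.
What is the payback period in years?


Formula: Payback = investment / annual cash flow
Substituting: Payback = $35,000.00 / $3,190.00
Payback = 10.9718 years

10.9718 years


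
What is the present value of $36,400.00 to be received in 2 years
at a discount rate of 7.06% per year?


Formula: PV = FV / (1 + r)^n
Substituting: PV = $36,400.00 / (1 + 0.0706)^2
Discount factor: (1.0706)^2 = 1.146184
PV = $36,400.00 / 1.146184 = $31,757.54

$31,757.54


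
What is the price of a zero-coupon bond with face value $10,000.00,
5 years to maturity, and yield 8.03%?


Formula: Price = FV / (1 + r)^n
Substituting: Price = $10,000.00 / (1 + 0.0803)^5
Discount factor: (1.0803)^5 = 1.47137
Price = $10,000.00 / 1.47137 = $6,796.39

$6,796.39


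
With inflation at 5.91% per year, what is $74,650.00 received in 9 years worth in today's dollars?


Formula: Real value = nominal / (1 + inflation)^years
Price level: (1 + 0.0591)^9 = 1.676613
Real value = $74,650.00 / 1.676613 = $44,524.30

$44,524.30


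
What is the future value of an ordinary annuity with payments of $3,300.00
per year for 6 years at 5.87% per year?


Formula: FV = PMT * ((1+r)^n - 1) / r
Growth factor: (1 + 0.0587)^6 = 1.408113
Numerator: 1.408113 - 1 = 0.408113
FV = $3,300.00 * 0.408113 / 0.0587 = $22,943.31

$22,943.31


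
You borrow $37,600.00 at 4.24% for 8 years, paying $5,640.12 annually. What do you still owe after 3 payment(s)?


Formula: Balance = PV*(1+r)^k - PMT*((1+r)^k - 1)/r
Growth: (1 + 0.0424)^3 = 1.13267
Accumulated factor: ((1+r)^k - 1)/r = 3.128998
Balance = $37,600.00 * 1.13267 - $5,640.12 * 3.128998
Balance = $24,940.45

$24,940.45


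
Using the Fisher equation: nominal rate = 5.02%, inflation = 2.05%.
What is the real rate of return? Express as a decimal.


Formula: (1 + r_real) = (1 + r_nom) / (1 + inflation)
Substituting: (1 + r_real) = 1.0502 / 1.0205
(1 + r_real) = 1.029103
r_real = 1.029103 - 1 = 0.029103

0.029103


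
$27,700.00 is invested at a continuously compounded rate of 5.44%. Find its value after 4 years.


Formula: FV = P * e^(r*t)
Exponent: r*t = 0.0544 * 4 = 0.2176
e^(0.2176) = 1.24309
FV = $27,700.00 * 1.24309 = $34,433.59

$34,433.59


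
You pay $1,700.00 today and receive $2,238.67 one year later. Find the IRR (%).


Formula: IRR = C1/C0 - 1
Substituting: IRR = $2,238.67 / $1,700.00 - 1
Ratio: 1.316865 - 1 = 0.316865
IRR = 31.6865%

31.6865%


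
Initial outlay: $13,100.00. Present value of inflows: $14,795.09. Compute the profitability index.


Formula: PI = PV(cash flows) / initial investment
Substituting: PI = $14,795.09 / $13,100.00
PI = 1.1294

1.1294


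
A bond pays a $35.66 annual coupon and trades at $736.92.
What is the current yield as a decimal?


Formula: Current yield = annual coupon / price
Substituting: CY = $35.66 / $736.92
CY = 0.048391

0.048391


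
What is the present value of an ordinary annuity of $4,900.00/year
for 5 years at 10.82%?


Formula: PV = PMT * (1 - (1+r)^(-n)) / r
Discount factor: (1 + 0.1082)^(-5) = 0.598287
Bracket: 1 - 0.598287 = 0.401713
PV = $4,900.00 * 0.401713 / 0.1082 = $18,192.20

$18,192.20


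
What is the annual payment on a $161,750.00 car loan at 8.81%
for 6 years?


Formula: PMT = PV * r / (1 - (1+r)^(-n))
Denominator: 1 - (1 + 0.0881)^(-6) = 0.397458
Numerator: $161,750.00 * 0.0881 = 14250.175
PMT = 14250.175 / 0.397458 = $35,853.26

$35,853.26


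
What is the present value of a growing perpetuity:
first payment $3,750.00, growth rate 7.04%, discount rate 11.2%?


Formula: PV = C / (r - g)
Spread: r - g = 0.112 - 0.0704 = 0.0416
Substituting: PV = $3,750.00 / 0.0416
PV = $90,144.23

$90,144.23


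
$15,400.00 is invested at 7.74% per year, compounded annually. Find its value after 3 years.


Formula: FV = P * (1 + r)^n
Substituting: FV = $15,400.00 * (1 + 0.0774)^3
Growth factor: (1.0774)^3 = 1.250636
FV = $15,400.00 * 1.250636 = $19,259.79

$19,259.79


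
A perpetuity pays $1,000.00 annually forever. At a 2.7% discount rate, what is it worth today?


Formula: PV = C / r
Substituting: PV = $1,000.00 / 0.027
PV = $37,037.04

$37,037.04


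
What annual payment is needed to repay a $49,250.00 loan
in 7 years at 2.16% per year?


Formula: PMT = PV * r / (1 - (1+r)^(-n))
Denominator: 1 - (1 + 0.0216)^(-7) = 0.138939
Numerator: $49,250.00 * 0.0216 = 1063.8
PMT = 1063.8 / 0.138939 = $7,656.59

$7,656.59


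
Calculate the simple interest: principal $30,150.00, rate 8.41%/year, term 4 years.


Formula: I = P * r * t
Substituting: I = $30,150.00 * 0.0841 * 4
Step: I = $30,150.00 * 0.3364
I = $10,142.46

$10,142.46


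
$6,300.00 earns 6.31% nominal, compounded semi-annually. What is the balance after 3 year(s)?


Formula: FV = P * (1 + r/m)^(m*t)
Period rate: r/m = 0.0631 / 2 = 0.03155
Total periods: m*t = 2 * 3 = 6
Growth factor: (1 + 0.03155)^6 = 1.204874
FV = $6,300.00 * 1.204874 = $7,590.71

$7,590.71


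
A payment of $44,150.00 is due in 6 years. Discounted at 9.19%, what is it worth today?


Formula: PV = FV / (1 + r)^n
Substituting: PV = $44,150.00 / (1 + 0.0919)^6
Discount factor: (1.0919)^6 = 1.694717
PV = $44,150.00 / 1.694717 = $26,051.55

$26,051.55


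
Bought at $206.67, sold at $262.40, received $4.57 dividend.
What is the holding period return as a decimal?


Formula: HPR = (P1 - P0 + D) / P0
Gain: $262.40 - $206.67 + $4.57 = $60.30
HPR = $60.30 / $206.67 = 0.2918

0.2918


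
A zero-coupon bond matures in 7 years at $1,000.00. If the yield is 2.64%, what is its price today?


Formula: Price = FV / (1 + r)^n
Substituting: Price = $1,000.00 / (1 + 0.0264)^7
Discount factor: (1.0264)^7 = 1.200097
Price = $1,000.00 / 1.200097 = $833.27

$833.27


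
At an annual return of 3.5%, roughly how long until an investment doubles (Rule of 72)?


Formula: Years ≈ 72 / r
Substituting: Years ≈ 72 / 3.5
Years ≈ 20.6

20.6 years


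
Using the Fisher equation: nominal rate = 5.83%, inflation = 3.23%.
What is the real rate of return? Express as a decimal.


Formula: (1 + r_real) = (1 + r_nom) / (1 + inflation)
Substituting: (1 + r_real) = 1.0583 / 1.0323
(1 + r_real) = 1.025186
r_real = 1.025186 - 1 = 0.025186

0.025186


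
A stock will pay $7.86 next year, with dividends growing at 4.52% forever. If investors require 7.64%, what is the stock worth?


Formula: P = D1 / (r - g)
Spread: r - g = 0.0764 - 0.0452 = 0.0312
Substituting: P = $7.86 / 0.0312
P = $251.92

$251.92


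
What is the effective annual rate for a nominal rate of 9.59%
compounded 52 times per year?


Formula: EAR = (1 + r/m)^m - 1
Period rate: r/m = 0.0959 / 52 = 0.001844
Compounding: (1 + 0.001844)^52 = 1.100552
EAR = 1.100552 - 1 = 0.100552

0.100552


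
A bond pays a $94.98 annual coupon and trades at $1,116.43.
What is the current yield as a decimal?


Formula: Current yield = annual coupon / price
Substituting: CY = $94.98 / $1,116.43
CY = 0.085075

0.085075


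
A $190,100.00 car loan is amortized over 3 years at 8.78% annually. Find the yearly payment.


Formula: PMT = PV * r / (1 - (1+r)^(-n))
Denominator: 1 - (1 + 0.0878)^(-3) = 0.223122
Numerator: $190,100.00 * 0.0878 = 16690.78
PMT = 16690.78 / 0.223122 = $74,805.63

$74,805.63


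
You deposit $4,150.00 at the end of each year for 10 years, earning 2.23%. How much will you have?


Formula: FV = PMT * ((1+r)^n - 1) / r
Growth factor: (1 + 0.0223)^10 = 1.246762
Numerator: 1.246762 - 1 = 0.246762
FV = $4,150.00 * 0.246762 / 0.0223 = $45,922.10

$45,922.10


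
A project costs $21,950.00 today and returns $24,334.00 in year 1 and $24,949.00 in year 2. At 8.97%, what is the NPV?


Formula: NPV = C0 + C1/(1+r) + C2/(1+r)^2
Discount C1: $24,334.00 / (1 + 0.0897) = $22,330.92
Discount C2: $24,949.00 / (1 + 0.0897)^2 = $21,010.64
NPV = -$21,950.00 + $22,330.92 + $21,010.64 = $21,391.55

$21,391.55


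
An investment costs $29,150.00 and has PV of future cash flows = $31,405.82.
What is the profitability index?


Formula: PI = PV(cash flows) / initial investment
Substituting: PI = $31,405.82 / $29,150.00
PI = 1.0774

1.0774


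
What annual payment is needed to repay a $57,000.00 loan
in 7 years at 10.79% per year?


Formula: PMT = PV * r / (1 - (1+r)^(-n))
Denominator: 1 - (1 + 0.1079)^(-7) = 0.511914
Numerator: $57,000.00 * 0.1079 = 6150.3
PMT = 6150.3 / 0.511914 = $12,014.32

$12,014.32


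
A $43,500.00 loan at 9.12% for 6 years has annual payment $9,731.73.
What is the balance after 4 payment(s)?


Formula: Balance = PV*(1+r)^k - PMT*((1+r)^k - 1)/r
Growth: (1 + 0.0912)^4 = 1.417808
Accumulated factor: ((1+r)^k - 1)/r = 4.581228
Balance = $43,500.00 * 1.417808 - $9,731.73 * 4.581228
Balance = $17,091.37

$17,091.37


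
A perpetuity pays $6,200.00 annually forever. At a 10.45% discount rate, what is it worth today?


Formula: PV = C / r
Substituting: PV = $6,200.00 / 0.1045
PV = $59,330.14

$59,330.14


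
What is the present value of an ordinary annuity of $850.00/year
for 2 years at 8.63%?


Formula: PV = PMT * (1 - (1+r)^(-n)) / r
Discount factor: (1 + 0.0863)^(-2) = 0.847423
Bracket: 1 - 0.847423 = 0.152577
PV = $850.00 * 0.152577 / 0.0863 = $1,502.78

$1,502.78


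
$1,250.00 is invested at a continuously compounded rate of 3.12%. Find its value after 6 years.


Formula: FV = P * e^(r*t)
Exponent: r*t = 0.0312 * 6 = 0.1872
e^(0.1872) = 1.205868
FV = $1,250.00 * 1.205868 = $1,507.34

$1,507.34


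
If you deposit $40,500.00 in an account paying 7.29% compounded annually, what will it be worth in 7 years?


Formula: FV = P * (1 + r)^n
Substituting: FV = $40,500.00 * (1 + 0.0729)^7
Growth factor: (1.0729)^7 = 1.636495
FV = $40,500.00 * 1.636495 = $66,278.05

$66,278.05


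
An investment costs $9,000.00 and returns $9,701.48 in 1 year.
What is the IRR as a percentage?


Formula: IRR = C1/C0 - 1
Substituting: IRR = $9,701.48 / $9,000.00 - 1
Ratio: 1.077942 - 1 = 0.077942
IRR = 7.7942%

7.7942%


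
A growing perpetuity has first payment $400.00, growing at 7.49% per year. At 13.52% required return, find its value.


Formula: PV = C / (r - g)
Spread: r - g = 0.1352 - 0.0749 = 0.0603
Substituting: PV = $400.00 / 0.0603
PV = $6,633.50

$6,633.50


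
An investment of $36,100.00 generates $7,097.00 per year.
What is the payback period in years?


Formula: Payback = investment / annual cash flow
Substituting: Payback = $36,100.00 / $7,097.00
Payback = 5.0867 years

5.0867 years


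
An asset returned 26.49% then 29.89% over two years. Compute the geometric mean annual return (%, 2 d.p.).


Formula: Geometric mean = ((1+r1)*(1+r2))^(1/2) - 1
Product: (1 + 0.2649) * (1 + 0.2989) = 1.2649 * 1.2989 = 1.642979
Square root: 1.642979^0.5 = 1.281787
Geometric mean = 1.281787 - 1 = 0.281787
As percentage: 28.18%

28.18%


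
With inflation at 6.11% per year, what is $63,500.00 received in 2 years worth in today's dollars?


Formula: Real value = nominal / (1 + inflation)^years
Price level: (1 + 0.0611)^2 = 1.125933
Real value = $63,500.00 / 1.125933 = $56,397.66

$56,397.66


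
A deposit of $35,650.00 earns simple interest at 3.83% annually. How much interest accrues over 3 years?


Formula: I = P * r * t
Substituting: I = $35,650.00 * 0.0383 * 3
Step: I = $35,650.00 * 0.1149
I = $4,096.19

$4,096.19


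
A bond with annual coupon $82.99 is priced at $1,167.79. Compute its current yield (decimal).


Formula: Current yield = annual coupon / price
Substituting: CY = $82.99 / $1,167.79
CY = 0.071066

0.071066


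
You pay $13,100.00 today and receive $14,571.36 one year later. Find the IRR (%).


Formula: IRR = C1/C0 - 1
Substituting: IRR = $14,571.36 / $13,100.00 - 1
Ratio: 1.112318 - 1 = 0.112318
IRR = 11.2318%

11.2318%


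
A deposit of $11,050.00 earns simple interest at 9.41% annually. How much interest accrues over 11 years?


Formula: I = P * r * t
Substituting: I = $11,050.00 * 0.0941 * 11
Step: I = $11,050.00 * 1.0351
I = $11,437.86

$11,437.86


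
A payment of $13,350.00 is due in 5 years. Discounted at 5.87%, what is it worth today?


Formula: PV = FV / (1 + r)^n
Substituting: PV = $13,350.00 / (1 + 0.0587)^5
Discount factor: (1.0587)^5 = 1.33004
PV = $13,350.00 / 1.33004 = $10,037.30

$10,037.30


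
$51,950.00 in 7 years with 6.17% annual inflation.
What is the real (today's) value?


Formula: Real value = nominal / (1 + inflation)^years
Price level: (1 + 0.0617)^7 = 1.520592
Real value = $51,950.00 / 1.520592 = $34,164.32

$34,164.32


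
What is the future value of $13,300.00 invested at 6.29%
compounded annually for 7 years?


Formula: FV = P * (1 + r)^n
Substituting: FV = $13,300.00 * (1 + 0.0629)^7
Growth factor: (1.0629)^7 = 1.532664
FV = $13,300.00 * 1.532664 = $20,384.43

$20,384.43


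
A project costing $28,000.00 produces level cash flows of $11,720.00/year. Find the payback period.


Formula: Payback = investment / annual cash flow
Substituting: Payback = $28,000.00 / $11,720.00
Payback = 2.3891 years

2.3891 years


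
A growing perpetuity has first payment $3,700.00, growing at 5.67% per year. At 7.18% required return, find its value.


Formula: PV = C / (r - g)
Spread: r - g = 0.0718 - 0.0567 = 0.0151
Substituting: PV = $3,700.00 / 0.0151
PV = $245,033.11

$245,033.11


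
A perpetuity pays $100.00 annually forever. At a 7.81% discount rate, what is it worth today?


Formula: PV = C / r
Substituting: PV = $100.00 / 0.0781
PV = $1,280.41

$1,280.41


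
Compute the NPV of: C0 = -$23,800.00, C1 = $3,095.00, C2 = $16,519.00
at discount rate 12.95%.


Formula: NPV = C0 + C1/(1+r) + C2/(1+r)^2
Discount C1: $3,095.00 / (1 + 0.1295) = $2,740.15
Discount C2: $16,519.00 / (1 + 0.1295)^2 = $12,948.26
NPV = -$23,800.00 + $2,740.15 + $12,948.26 = -$8,111.59

-$8,111.59


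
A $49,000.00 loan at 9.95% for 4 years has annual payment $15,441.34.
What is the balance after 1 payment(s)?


Formula: Balance = PV*(1+r)^k - PMT*((1+r)^k - 1)/r
Growth: (1 + 0.0995)^1 = 1.0995
Accumulated factor: ((1+r)^k - 1)/r = 1.0
Balance = $49,000.00 * 1.0995 - $15,441.34 * 1.0
Balance = $38,434.16

$38,434.16


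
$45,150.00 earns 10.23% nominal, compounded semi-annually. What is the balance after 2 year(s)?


Formula: FV = P * (1 + r/m)^(m*t)
Period rate: r/m = 0.1023 / 2 = 0.05115
Total periods: m*t = 2 * 2 = 4
Growth factor: (1 + 0.05115)^4 = 1.22084
FV = $45,150.00 * 1.22084 = $55,120.93

$55,120.93


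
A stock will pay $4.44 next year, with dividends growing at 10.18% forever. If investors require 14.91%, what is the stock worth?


Formula: P = D1 / (r - g)
Spread: r - g = 0.1491 - 0.1018 = 0.0473
Substituting: P = $4.44 / 0.0473
P = $93.87

$93.87


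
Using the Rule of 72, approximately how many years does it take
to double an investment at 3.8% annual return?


Formula: Years ≈ 72 / r
Substituting: Years ≈ 72 / 3.8
Years ≈ 18.9

18.9 years


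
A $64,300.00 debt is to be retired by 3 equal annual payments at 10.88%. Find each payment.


Formula: PMT = PV * r / (1 - (1+r)^(-n))
Denominator: 1 - (1 + 0.1088)^(-3) = 0.266432
Numerator: $64,300.00 * 0.1088 = 6995.84
PMT = 6995.84 / 0.266432 = $26,257.50

$26,257.50


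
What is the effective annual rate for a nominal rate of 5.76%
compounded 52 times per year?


Formula: EAR = (1 + r/m)^m - 1
Period rate: r/m = 0.0576 / 52 = 0.001108
Compounding: (1 + 0.001108)^52 = 1.059257
EAR = 1.059257 - 1 = 0.059257

0.059257


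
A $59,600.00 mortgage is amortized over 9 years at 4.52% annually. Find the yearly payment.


Formula: PMT = PV * r / (1 - (1+r)^(-n))
Denominator: 1 - (1 + 0.0452)^(-9) = 0.328254
Numerator: $59,600.00 * 0.0452 = 2693.92
PMT = 2693.92 / 0.328254 = $8,206.83

$8,206.83


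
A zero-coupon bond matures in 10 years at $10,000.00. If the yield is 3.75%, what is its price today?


Formula: Price = FV / (1 + r)^n
Substituting: Price = $10,000.00 / (1 + 0.0375)^10
Discount factor: (1.0375)^10 = 1.445044
Price = $10,000.00 / 1.445044 = $6,920.20

$6,920.20


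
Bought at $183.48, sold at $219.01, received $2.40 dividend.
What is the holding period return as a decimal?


Formula: HPR = (P1 - P0 + D) / P0
Gain: $219.01 - $183.48 + $2.40 = $37.93
HPR = $37.93 / $183.48 = 0.2067

0.2067


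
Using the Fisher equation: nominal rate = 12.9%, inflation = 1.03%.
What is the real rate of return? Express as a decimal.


Formula: (1 + r_real) = (1 + r_nom) / (1 + inflation)
Substituting: (1 + r_real) = 1.129 / 1.0103
(1 + r_real) = 1.11749
r_real = 1.11749 - 1 = 0.11749

0.11749


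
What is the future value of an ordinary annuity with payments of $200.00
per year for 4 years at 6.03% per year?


Formula: FV = PMT * ((1+r)^n - 1) / r
Growth factor: (1 + 0.0603)^4 = 1.263907
Numerator: 1.263907 - 1 = 0.263907
FV = $200.00 * 0.263907 / 0.0603 = $875.31

$875.31


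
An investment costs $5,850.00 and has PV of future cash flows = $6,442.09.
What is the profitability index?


Formula: PI = PV(cash flows) / initial investment
Substituting: PI = $6,442.09 / $5,850.00
PI = 1.1012

1.1012


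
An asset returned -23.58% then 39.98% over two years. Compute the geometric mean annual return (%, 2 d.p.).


Formula: Geometric mean = ((1+r1)*(1+r2))^(1/2) - 1
Product: (1 + -0.2358) * (1 + 0.3998) = 0.7642 * 1.3998 = 1.069727
Square root: 1.069727^0.5 = 1.034276
Geometric mean = 1.034276 - 1 = 0.034276
As percentage: 3.43%

3.43%


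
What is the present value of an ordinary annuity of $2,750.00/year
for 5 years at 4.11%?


Formula: PV = PMT * (1 - (1+r)^(-n)) / r
Discount factor: (1 + 0.0411)^(-5) = 0.817594
Bracket: 1 - 0.817594 = 0.182406
PV = $2,750.00 * 0.182406 / 0.0411 = $12,204.77

$12,204.77


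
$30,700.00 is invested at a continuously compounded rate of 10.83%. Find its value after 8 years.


Formula: FV = P * e^(r*t)
Exponent: r*t = 0.1083 * 8 = 0.8664
e^(0.8664) = 2.378333
FV = $30,700.00 * 2.378333 = $73,014.84

$73,014.84


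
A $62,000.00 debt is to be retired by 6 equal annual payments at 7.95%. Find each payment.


Formula: PMT = PV * r / (1 - (1+r)^(-n))
Denominator: 1 - (1 + 0.0795)^(-6) = 0.368077
Numerator: $62,000.00 * 0.0795 = 4929.0
PMT = 4929.0 / 0.368077 = $13,391.22

$13,391.22


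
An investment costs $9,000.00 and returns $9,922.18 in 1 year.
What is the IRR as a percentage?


Formula: IRR = C1/C0 - 1
Substituting: IRR = $9,922.18 / $9,000.00 - 1
Ratio: 1.102464 - 1 = 0.102464
IRR = 10.2464%

10.2464%


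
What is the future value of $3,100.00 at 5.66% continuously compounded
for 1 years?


Formula: FV = P * e^(r*t)
Exponent: r*t = 0.0566 * 1 = 0.0566
e^(0.0566) = 1.058232
FV = $3,100.00 * 1.058232 = $3,280.52

$3,280.52


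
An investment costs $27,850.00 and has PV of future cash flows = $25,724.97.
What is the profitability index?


Formula: PI = PV(cash flows) / initial investment
Substituting: PI = $25,724.97 / $27,850.00
PI = 0.9237

0.9237


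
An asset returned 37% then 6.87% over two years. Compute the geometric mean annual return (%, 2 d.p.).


Formula: Geometric mean = ((1+r1)*(1+r2))^(1/2) - 1
Product: (1 + 0.37) * (1 + 0.0687) = 1.37 * 1.0687 = 1.464119
Square root: 1.464119^0.5 = 1.210008
Geometric mean = 1.210008 - 1 = 0.210008
As percentage: 21.00%

21.00%


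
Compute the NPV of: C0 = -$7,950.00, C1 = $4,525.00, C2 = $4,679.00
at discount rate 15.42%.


Formula: NPV = C0 + C1/(1+r) + C2/(1+r)^2
Discount C1: $4,525.00 / (1 + 0.1542) = $3,920.46
Discount C2: $4,679.00 / (1 + 0.1542)^2 = $3,512.29
NPV = -$7,950.00 + $3,920.46 + $3,512.29 = -$517.24

-$517.24


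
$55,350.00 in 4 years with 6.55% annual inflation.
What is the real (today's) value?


Formula: Real value = nominal / (1 + inflation)^years
Price level: (1 + 0.0655)^4 = 1.288884
Real value = $55,350.00 / 1.288884 = $42,944.13

$42,944.13


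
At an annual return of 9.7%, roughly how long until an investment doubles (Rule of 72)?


Formula: Years ≈ 72 / r
Substituting: Years ≈ 72 / 9.7
Years ≈ 7.4

7.4 years


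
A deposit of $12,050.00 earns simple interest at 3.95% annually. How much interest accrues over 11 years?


Formula: I = P * r * t
Substituting: I = $12,050.00 * 0.0395 * 11
Step: I = $12,050.00 * 0.4345
I = $5,235.73

$5,235.73


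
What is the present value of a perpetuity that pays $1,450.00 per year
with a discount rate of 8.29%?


Formula: PV = C / r
Substituting: PV = $1,450.00 / 0.0829
PV = $17,490.95

$17,490.95


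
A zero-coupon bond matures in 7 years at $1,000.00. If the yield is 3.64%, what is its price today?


Formula: Price = FV / (1 + r)^n
Substituting: Price = $1,000.00 / (1 + 0.0364)^7
Discount factor: (1.0364)^7 = 1.284375
Price = $1,000.00 / 1.284375 = $778.59

$778.59


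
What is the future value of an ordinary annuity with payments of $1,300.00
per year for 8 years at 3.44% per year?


Formula: FV = PMT * ((1+r)^n - 1) / r
Growth factor: (1 + 0.0344)^8 = 1.310714
Numerator: 1.310714 - 1 = 0.310714
FV = $1,300.00 * 0.310714 / 0.0344 = $11,742.12

$11,742.12


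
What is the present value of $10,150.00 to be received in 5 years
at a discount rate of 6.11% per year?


Formula: PV = FV / (1 + r)^n
Substituting: PV = $10,150.00 / (1 + 0.0611)^5
Discount factor: (1.0611)^5 = 1.345184
PV = $10,150.00 / 1.345184 = $7,545.44

$7,545.44


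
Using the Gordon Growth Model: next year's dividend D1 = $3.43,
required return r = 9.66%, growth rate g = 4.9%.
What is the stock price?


Formula: P = D1 / (r - g)
Spread: r - g = 0.0966 - 0.049 = 0.0476
Substituting: P = $3.43 / 0.0476
P = $72.06

$72.06


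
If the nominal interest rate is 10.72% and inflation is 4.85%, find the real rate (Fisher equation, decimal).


Formula: (1 + r_real) = (1 + r_nom) / (1 + inflation)
Substituting: (1 + r_real) = 1.1072 / 1.0485
(1 + r_real) = 1.055985
r_real = 1.055985 - 1 = 0.055985

0.055985


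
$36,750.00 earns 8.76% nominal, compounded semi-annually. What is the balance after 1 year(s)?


Formula: FV = P * (1 + r/m)^(m*t)
Period rate: r/m = 0.0876 / 2 = 0.0438
Total periods: m*t = 2 * 1 = 2
Growth factor: (1 + 0.0438)^2 = 1.089518
FV = $36,750.00 * 1.089518 = $40,039.80

$40,039.80


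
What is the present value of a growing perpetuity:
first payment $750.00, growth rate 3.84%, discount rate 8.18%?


Formula: PV = C / (r - g)
Spread: r - g = 0.0818 - 0.0384 = 0.0434
Substituting: PV = $750.00 / 0.0434
PV = $17,281.11

$17,281.11


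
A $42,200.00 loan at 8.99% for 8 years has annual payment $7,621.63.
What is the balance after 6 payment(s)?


Formula: Balance = PV*(1+r)^k - PMT*((1+r)^k - 1)/r
Growth: (1 + 0.0899)^6 = 1.676177
Accumulated factor: ((1+r)^k - 1)/r = 7.521437
Balance = $42,200.00 * 1.676177 - $7,621.63 * 7.521437
Balance = $13,409.07

$13,409.07


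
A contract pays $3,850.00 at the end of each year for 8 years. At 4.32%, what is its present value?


Formula: PV = PMT * (1 - (1+r)^(-n)) / r
Discount factor: (1 + 0.0432)^(-8) = 0.71295
Bracket: 1 - 0.71295 = 0.28705
PV = $3,850.00 * 0.28705 / 0.0432 = $25,581.96

$25,581.96


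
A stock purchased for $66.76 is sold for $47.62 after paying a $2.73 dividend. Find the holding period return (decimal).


Formula: HPR = (P1 - P0 + D) / P0
Gain: $47.62 - $66.76 + $2.73 = -$16.41
HPR = -$16.41 / $66.76 = -0.2458

-0.2458


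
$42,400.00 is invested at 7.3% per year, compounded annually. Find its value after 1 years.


Formula: FV = P * (1 + r)^n
Substituting: FV = $42,400.00 * (1 + 0.073)^1
Growth factor: (1.073)^1 = 1.073
FV = $42,400.00 * 1.073 = $45,495.20

$45,495.20


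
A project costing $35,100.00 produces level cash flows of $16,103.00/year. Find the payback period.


Formula: Payback = investment / annual cash flow
Substituting: Payback = $35,100.00 / $16,103.00
Payback = 2.1797 years

2.1797 years


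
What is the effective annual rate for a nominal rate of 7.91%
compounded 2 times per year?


Formula: EAR = (1 + r/m)^m - 1
Period rate: r/m = 0.0791 / 2 = 0.03955
Compounding: (1 + 0.03955)^2 = 1.080664
EAR = 1.080664 - 1 = 0.080664

0.080664


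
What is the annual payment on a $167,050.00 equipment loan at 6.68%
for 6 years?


Formula: PMT = PV * r / (1 - (1+r)^(-n))
Denominator: 1 - (1 + 0.0668)^(-6) = 0.321575
Numerator: $167,050.00 * 0.0668 = 11158.94
PMT = 11158.94 / 0.321575 = $34,700.91

$34,700.91


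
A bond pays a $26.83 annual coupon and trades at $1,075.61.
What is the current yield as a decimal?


Formula: Current yield = annual coupon / price
Substituting: CY = $26.83 / $1,075.61
CY = 0.024944

0.024944


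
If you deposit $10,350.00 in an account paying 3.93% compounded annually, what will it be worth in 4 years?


Formula: FV = P * (1 + r)^n
Substituting: FV = $10,350.00 * (1 + 0.0393)^4
Growth factor: (1.0393)^4 = 1.166712
FV = $10,350.00 * 1.166712 = $12,075.47

$12,075.47


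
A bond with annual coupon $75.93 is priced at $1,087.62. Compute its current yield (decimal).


Formula: Current yield = annual coupon / price
Substituting: CY = $75.93 / $1,087.62
CY = 0.069813

0.069813


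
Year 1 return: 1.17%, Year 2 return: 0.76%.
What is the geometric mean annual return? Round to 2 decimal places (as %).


Formula: Geometric mean = ((1+r1)*(1+r2))^(1/2) - 1
Product: (1 + 0.0117) * (1 + 0.0076) = 1.0117 * 1.0076 = 1.019389
Square root: 1.019389^0.5 = 1.009648
Geometric mean = 1.009648 - 1 = 0.009648
As percentage: 0.96%

0.96%


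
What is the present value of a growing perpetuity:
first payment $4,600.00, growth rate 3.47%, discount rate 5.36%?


Formula: PV = C / (r - g)
Spread: r - g = 0.0536 - 0.0347 = 0.0189
Substituting: PV = $4,600.00 / 0.0189
PV = $243,386.24

$243,386.24


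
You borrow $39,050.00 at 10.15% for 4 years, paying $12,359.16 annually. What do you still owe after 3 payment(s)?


Formula: Balance = PV*(1+r)^k - PMT*((1+r)^k - 1)/r
Growth: (1 + 0.1015)^3 = 1.336452
Accumulated factor: ((1+r)^k - 1)/r = 3.314802
Balance = $39,050.00 * 1.336452 - $12,359.16 * 3.314802
Balance = $11,220.30

$11,220.30


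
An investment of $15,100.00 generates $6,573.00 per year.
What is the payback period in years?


Formula: Payback = investment / annual cash flow
Substituting: Payback = $15,100.00 / $6,573.00
Payback = 2.2973 years

2.2973 years


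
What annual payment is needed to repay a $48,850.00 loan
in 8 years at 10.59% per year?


Formula: PMT = PV * r / (1 - (1+r)^(-n))
Denominator: 1 - (1 + 0.1059)^(-8) = 0.553035
Numerator: $48,850.00 * 0.1059 = 5173.215
PMT = 5173.215 / 0.553035 = $9,354.22

$9,354.22


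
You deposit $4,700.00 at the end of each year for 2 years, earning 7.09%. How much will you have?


Formula: FV = PMT * ((1+r)^n - 1) / r
Growth factor: (1 + 0.0709)^2 = 1.146827
Numerator: 1.146827 - 1 = 0.146827
FV = $4,700.00 * 0.146827 / 0.0709 = $9,733.23

$9,733.23


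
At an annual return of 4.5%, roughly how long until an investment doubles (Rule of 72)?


Formula: Years ≈ 72 / r
Substituting: Years ≈ 72 / 4.5
Years ≈ 16.0

16.0 years


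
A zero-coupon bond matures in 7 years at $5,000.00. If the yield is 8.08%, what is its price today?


Formula: Price = FV / (1 + r)^n
Substituting: Price = $5,000.00 / (1 + 0.0808)^7
Discount factor: (1.0808)^7 = 1.722731
Price = $5,000.00 / 1.722731 = $2,902.37

$2,902.37


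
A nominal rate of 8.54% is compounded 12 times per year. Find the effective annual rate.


Formula: EAR = (1 + r/m)^m - 1
Period rate: r/m = 0.0854 / 12 = 0.007117
Compounding: (1 + 0.007117)^12 = 1.088823
EAR = 1.088823 - 1 = 0.088823

0.088823


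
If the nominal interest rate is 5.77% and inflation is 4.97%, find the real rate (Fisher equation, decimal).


Formula: (1 + r_real) = (1 + r_nom) / (1 + inflation)
Substituting: (1 + r_real) = 1.0577 / 1.0497
(1 + r_real) = 1.007621
r_real = 1.007621 - 1 = 0.007621

0.007621


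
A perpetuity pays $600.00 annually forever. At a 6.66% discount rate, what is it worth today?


Formula: PV = C / r
Substituting: PV = $600.00 / 0.0666
PV = $9,009.01

$9,009.01


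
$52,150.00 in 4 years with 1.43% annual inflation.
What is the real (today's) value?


Formula: Real value = nominal / (1 + inflation)^years
Price level: (1 + 0.0143)^4 = 1.058439
Real value = $52,150.00 / 1.058439 = $49,270.69

$49,270.69


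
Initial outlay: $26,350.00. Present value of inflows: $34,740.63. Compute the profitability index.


Formula: PI = PV(cash flows) / initial investment
Substituting: PI = $34,740.63 / $26,350.00
PI = 1.3184

1.3184


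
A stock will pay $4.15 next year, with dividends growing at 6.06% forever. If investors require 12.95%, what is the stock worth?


Formula: P = D1 / (r - g)
Spread: r - g = 0.1295 - 0.0606 = 0.0689
Substituting: P = $4.15 / 0.0689
P = $60.23

$60.23


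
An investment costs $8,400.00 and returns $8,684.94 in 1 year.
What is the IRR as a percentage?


Formula: IRR = C1/C0 - 1
Substituting: IRR = $8,684.94 / $8,400.00 - 1
Ratio: 1.033921 - 1 = 0.033921
IRR = 3.3921%

3.3921%


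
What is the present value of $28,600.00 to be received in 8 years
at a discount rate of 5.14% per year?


Formula: PV = FV / (1 + r)^n
Substituting: PV = $28,600.00 / (1 + 0.0514)^8
Discount factor: (1.0514)^8 = 1.493289
PV = $28,600.00 / 1.493289 = $19,152.36

$19,152.36


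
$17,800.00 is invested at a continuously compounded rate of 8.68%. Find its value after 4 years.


Formula: FV = P * e^(r*t)
Exponent: r*t = 0.0868 * 4 = 0.3472
e^(0.3472) = 1.4151
FV = $17,800.00 * 1.4151 = $25,188.77

$25,188.77


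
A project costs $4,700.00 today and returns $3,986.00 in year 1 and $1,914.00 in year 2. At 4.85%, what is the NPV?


Formula: NPV = C0 + C1/(1+r) + C2/(1+r)^2
Discount C1: $3,986.00 / (1 + 0.0485) = $3,801.62
Discount C2: $1,914.00 / (1 + 0.0485)^2 = $1,741.03
NPV = -$4,700.00 + $3,801.62 + $1,741.03 = $842.65

$842.65


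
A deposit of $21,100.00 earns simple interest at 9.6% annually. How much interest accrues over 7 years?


Formula: I = P * r * t
Substituting: I = $21,100.00 * 0.096 * 7
Step: I = $21,100.00 * 0.672
I = $14,179.20

$14,179.20


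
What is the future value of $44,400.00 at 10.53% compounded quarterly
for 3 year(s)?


Formula: FV = P * (1 + r/m)^(m*t)
Period rate: r/m = 0.1053 / 4 = 0.026325
Total periods: m*t = 4 * 3 = 12
Growth factor: (1 + 0.026325)^12 = 1.3659
FV = $44,400.00 * 1.3659 = $60,645.96

$60,645.96


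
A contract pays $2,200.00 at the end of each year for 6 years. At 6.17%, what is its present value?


Formula: PV = PMT * (1 - (1+r)^(-n)) / r
Discount factor: (1 + 0.0617)^(-6) = 0.698215
Bracket: 1 - 0.698215 = 0.301785
PV = $2,200.00 * 0.301785 / 0.0617 = $10,760.57

$10,760.57


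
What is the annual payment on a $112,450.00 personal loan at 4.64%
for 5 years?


Formula: PMT = PV * r / (1 - (1+r)^(-n))
Denominator: 1 - (1 + 0.0464)^(-5) = 0.202903
Numerator: $112,450.00 * 0.0464 = 5217.68
PMT = 5217.68 / 0.202903 = $25,715.18

$25,715.18


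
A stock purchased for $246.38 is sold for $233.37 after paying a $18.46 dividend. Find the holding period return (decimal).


Formula: HPR = (P1 - P0 + D) / P0
Gain: $233.37 - $246.38 + $18.46 = $5.45
HPR = $5.45 / $246.38 = 0.0221

0.0221


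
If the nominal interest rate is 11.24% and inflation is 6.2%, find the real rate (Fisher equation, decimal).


Formula: (1 + r_real) = (1 + r_nom) / (1 + inflation)
Substituting: (1 + r_real) = 1.1124 / 1.062
(1 + r_real) = 1.047458
r_real = 1.047458 - 1 = 0.047458

0.047458


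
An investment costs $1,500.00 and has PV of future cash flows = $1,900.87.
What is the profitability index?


Formula: PI = PV(cash flows) / initial investment
Substituting: PI = $1,900.87 / $1,500.00
PI = 1.2672

1.2672


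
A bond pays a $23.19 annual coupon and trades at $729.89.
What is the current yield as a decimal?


Formula: Current yield = annual coupon / price
Substituting: CY = $23.19 / $729.89
CY = 0.031772

0.031772


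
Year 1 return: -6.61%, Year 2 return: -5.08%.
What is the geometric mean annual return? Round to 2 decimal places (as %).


Formula: Geometric mean = ((1+r1)*(1+r2))^(1/2) - 1
Product: (1 + -0.0661) * (1 + -0.0508) = 0.9339 * 0.9492 = 0.886458
Square root: 0.886458^0.5 = 0.941519
Geometric mean = 0.941519 - 1 = -0.058481
As percentage: -5.85%

-5.85%


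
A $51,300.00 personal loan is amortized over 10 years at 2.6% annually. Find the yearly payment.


Formula: PMT = PV * r / (1 - (1+r)^(-n))
Denominator: 1 - (1 + 0.026)^(-10) = 0.226382
Numerator: $51,300.00 * 0.026 = 1333.8
PMT = 1333.8 / 0.226382 = $5,891.80

$5,891.80


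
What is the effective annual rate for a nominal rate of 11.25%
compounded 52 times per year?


Formula: EAR = (1 + r/m)^m - 1
Period rate: r/m = 0.1125 / 52 = 0.002163
Compounding: (1 + 0.002163)^52 = 1.118936
EAR = 1.118936 - 1 = 0.118936

0.118936


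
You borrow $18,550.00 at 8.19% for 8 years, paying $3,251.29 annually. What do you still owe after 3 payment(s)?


Formula: Balance = PV*(1+r)^k - PMT*((1+r)^k - 1)/r
Growth: (1 + 0.0819)^3 = 1.266372
Accumulated factor: ((1+r)^k - 1)/r = 3.252408
Balance = $18,550.00 * 1.266372 - $3,251.29 * 3.252408
Balance = $12,916.68

$12,916.68


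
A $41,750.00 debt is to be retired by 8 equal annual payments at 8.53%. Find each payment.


Formula: PMT = PV * r / (1 - (1+r)^(-n))
Denominator: 1 - (1 + 0.0853)^(-8) = 0.480481
Numerator: $41,750.00 * 0.0853 = 3561.275
PMT = 3561.275 / 0.480481 = $7,411.90

$7,411.90


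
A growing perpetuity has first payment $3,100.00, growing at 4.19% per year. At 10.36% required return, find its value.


Formula: PV = C / (r - g)
Spread: r - g = 0.1036 - 0.0419 = 0.0617
Substituting: PV = $3,100.00 / 0.0617
PV = $50,243.11

$50,243.11


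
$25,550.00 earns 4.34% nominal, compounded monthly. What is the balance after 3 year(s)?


Formula: FV = P * (1 + r/m)^(m*t)
Period rate: r/m = 0.0434 / 12 = 0.003617
Total periods: m*t = 12 * 3 = 36
Growth factor: (1 + 0.003617)^36 = 1.138789
FV = $25,550.00 * 1.138789 = $29,096.05

$29,096.05


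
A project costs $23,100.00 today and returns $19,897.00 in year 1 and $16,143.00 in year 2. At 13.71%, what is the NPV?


Formula: NPV = C0 + C1/(1+r) + C2/(1+r)^2
Discount C1: $19,897.00 / (1 + 0.1371) = $17,498.02
Discount C2: $16,143.00 / (1 + 0.1371)^2 = $12,484.95
NPV = -$23,100.00 + $17,498.02 + $12,484.95 = $6,882.97

$6,882.97


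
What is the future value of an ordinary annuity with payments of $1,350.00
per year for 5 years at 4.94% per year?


Formula: FV = PMT * ((1+r)^n - 1) / r
Growth factor: (1 + 0.0494)^5 = 1.272639
Numerator: 1.272639 - 1 = 0.272639
FV = $1,350.00 * 0.272639 / 0.0494 = $7,450.67

$7,450.67


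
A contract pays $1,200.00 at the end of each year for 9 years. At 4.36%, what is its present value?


Formula: PV = PMT * (1 - (1+r)^(-n)) / r
Discount factor: (1 + 0.0436)^(-9) = 0.681073
Bracket: 1 - 0.681073 = 0.318927
PV = $1,200.00 * 0.318927 / 0.0436 = $8,777.82

$8,777.82


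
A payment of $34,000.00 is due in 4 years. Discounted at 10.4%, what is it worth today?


Formula: PV = FV / (1 + r)^n
Substituting: PV = $34,000.00 / (1 + 0.104)^4
Discount factor: (1.104)^4 = 1.485512
PV = $34,000.00 / 1.485512 = $22,887.72

$22,887.72


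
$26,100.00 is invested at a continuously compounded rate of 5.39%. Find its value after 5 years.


Formula: FV = P * e^(r*t)
Exponent: r*t = 0.0539 * 5 = 0.2695
e^(0.2695) = 1.30931
FV = $26,100.00 * 1.30931 = $34,172.98

$34,172.98


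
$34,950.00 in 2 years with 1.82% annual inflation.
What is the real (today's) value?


Formula: Real value = nominal / (1 + inflation)^years
Price level: (1 + 0.0182)^2 = 1.036731
Real value = $34,950.00 / 1.036731 = $33,711.73

$33,711.73


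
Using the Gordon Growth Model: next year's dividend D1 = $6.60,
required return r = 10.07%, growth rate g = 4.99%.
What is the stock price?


Formula: P = D1 / (r - g)
Spread: r - g = 0.1007 - 0.0499 = 0.0508
Substituting: P = $6.60 / 0.0508
P = $129.92

$129.92


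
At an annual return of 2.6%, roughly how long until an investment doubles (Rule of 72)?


Formula: Years ≈ 72 / r
Substituting: Years ≈ 72 / 2.6
Years ≈ 27.7

27.7 years


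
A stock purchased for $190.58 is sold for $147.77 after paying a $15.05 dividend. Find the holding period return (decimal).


Formula: HPR = (P1 - P0 + D) / P0
Gain: $147.77 - $190.58 + $15.05 = -$27.76
HPR = -$27.76 / $190.58 = -0.1457

-0.1457


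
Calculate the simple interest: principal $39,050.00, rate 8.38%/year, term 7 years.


Formula: I = P * r * t
Substituting: I = $39,050.00 * 0.0838 * 7
Step: I = $39,050.00 * 0.5866
I = $22,906.73

$22,906.73


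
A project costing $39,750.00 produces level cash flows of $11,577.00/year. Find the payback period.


Formula: Payback = investment / annual cash flow
Substituting: Payback = $39,750.00 / $11,577.00
Payback = 3.4335 years

3.4335 years


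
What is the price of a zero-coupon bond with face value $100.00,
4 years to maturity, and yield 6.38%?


Formula: Price = FV / (1 + r)^n
Substituting: Price = $100.00 / (1 + 0.0638)^4
Discount factor: (1.0638)^4 = 1.280678
Price = $100.00 / 1.280678 = $78.08

$78.08


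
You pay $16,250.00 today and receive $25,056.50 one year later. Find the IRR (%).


Formula: IRR = C1/C0 - 1
Substituting: IRR = $25,056.50 / $16,250.00 - 1
Ratio: 1.541938 - 1 = 0.541938
IRR = 54.1938%

54.1938%


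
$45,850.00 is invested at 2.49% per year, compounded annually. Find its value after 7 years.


Formula: FV = P * (1 + r)^n
Substituting: FV = $45,850.00 * (1 + 0.0249)^7
Growth factor: (1.0249)^7 = 1.187874
FV = $45,850.00 * 1.187874 = $54,464.03

$54,464.03


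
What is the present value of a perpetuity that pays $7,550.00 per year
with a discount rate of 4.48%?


Formula: PV = C / r
Substituting: PV = $7,550.00 / 0.0448
PV = $168,526.79

$168,526.79


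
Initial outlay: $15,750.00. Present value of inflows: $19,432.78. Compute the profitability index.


Formula: PI = PV(cash flows) / initial investment
Substituting: PI = $19,432.78 / $15,750.00
PI = 1.2338

1.2338


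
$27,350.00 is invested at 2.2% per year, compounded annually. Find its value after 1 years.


Formula: FV = P * (1 + r)^n
Substituting: FV = $27,350.00 * (1 + 0.022)^1
Growth factor: (1.022)^1 = 1.022
FV = $27,350.00 * 1.022 = $27,951.70

$27,951.70


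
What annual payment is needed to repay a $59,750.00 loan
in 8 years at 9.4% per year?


Formula: PMT = PV * r / (1 - (1+r)^(-n))
Denominator: 1 - (1 + 0.094)^(-8) = 0.512627
Numerator: $59,750.00 * 0.094 = 5616.5
PMT = 5616.5 / 0.512627 = $10,956.31

$10,956.31


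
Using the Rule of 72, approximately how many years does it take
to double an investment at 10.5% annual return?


Formula: Years ≈ 72 / r
Substituting: Years ≈ 72 / 10.5
Years ≈ 6.9

6.9 years


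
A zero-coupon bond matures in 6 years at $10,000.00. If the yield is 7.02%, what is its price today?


Formula: Price = FV / (1 + r)^n
Substituting: Price = $10,000.00 / (1 + 0.0702)^6
Discount factor: (1.0702)^6 = 1.502414
Price = $10,000.00 / 1.502414 = $6,655.95

$6,655.95
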